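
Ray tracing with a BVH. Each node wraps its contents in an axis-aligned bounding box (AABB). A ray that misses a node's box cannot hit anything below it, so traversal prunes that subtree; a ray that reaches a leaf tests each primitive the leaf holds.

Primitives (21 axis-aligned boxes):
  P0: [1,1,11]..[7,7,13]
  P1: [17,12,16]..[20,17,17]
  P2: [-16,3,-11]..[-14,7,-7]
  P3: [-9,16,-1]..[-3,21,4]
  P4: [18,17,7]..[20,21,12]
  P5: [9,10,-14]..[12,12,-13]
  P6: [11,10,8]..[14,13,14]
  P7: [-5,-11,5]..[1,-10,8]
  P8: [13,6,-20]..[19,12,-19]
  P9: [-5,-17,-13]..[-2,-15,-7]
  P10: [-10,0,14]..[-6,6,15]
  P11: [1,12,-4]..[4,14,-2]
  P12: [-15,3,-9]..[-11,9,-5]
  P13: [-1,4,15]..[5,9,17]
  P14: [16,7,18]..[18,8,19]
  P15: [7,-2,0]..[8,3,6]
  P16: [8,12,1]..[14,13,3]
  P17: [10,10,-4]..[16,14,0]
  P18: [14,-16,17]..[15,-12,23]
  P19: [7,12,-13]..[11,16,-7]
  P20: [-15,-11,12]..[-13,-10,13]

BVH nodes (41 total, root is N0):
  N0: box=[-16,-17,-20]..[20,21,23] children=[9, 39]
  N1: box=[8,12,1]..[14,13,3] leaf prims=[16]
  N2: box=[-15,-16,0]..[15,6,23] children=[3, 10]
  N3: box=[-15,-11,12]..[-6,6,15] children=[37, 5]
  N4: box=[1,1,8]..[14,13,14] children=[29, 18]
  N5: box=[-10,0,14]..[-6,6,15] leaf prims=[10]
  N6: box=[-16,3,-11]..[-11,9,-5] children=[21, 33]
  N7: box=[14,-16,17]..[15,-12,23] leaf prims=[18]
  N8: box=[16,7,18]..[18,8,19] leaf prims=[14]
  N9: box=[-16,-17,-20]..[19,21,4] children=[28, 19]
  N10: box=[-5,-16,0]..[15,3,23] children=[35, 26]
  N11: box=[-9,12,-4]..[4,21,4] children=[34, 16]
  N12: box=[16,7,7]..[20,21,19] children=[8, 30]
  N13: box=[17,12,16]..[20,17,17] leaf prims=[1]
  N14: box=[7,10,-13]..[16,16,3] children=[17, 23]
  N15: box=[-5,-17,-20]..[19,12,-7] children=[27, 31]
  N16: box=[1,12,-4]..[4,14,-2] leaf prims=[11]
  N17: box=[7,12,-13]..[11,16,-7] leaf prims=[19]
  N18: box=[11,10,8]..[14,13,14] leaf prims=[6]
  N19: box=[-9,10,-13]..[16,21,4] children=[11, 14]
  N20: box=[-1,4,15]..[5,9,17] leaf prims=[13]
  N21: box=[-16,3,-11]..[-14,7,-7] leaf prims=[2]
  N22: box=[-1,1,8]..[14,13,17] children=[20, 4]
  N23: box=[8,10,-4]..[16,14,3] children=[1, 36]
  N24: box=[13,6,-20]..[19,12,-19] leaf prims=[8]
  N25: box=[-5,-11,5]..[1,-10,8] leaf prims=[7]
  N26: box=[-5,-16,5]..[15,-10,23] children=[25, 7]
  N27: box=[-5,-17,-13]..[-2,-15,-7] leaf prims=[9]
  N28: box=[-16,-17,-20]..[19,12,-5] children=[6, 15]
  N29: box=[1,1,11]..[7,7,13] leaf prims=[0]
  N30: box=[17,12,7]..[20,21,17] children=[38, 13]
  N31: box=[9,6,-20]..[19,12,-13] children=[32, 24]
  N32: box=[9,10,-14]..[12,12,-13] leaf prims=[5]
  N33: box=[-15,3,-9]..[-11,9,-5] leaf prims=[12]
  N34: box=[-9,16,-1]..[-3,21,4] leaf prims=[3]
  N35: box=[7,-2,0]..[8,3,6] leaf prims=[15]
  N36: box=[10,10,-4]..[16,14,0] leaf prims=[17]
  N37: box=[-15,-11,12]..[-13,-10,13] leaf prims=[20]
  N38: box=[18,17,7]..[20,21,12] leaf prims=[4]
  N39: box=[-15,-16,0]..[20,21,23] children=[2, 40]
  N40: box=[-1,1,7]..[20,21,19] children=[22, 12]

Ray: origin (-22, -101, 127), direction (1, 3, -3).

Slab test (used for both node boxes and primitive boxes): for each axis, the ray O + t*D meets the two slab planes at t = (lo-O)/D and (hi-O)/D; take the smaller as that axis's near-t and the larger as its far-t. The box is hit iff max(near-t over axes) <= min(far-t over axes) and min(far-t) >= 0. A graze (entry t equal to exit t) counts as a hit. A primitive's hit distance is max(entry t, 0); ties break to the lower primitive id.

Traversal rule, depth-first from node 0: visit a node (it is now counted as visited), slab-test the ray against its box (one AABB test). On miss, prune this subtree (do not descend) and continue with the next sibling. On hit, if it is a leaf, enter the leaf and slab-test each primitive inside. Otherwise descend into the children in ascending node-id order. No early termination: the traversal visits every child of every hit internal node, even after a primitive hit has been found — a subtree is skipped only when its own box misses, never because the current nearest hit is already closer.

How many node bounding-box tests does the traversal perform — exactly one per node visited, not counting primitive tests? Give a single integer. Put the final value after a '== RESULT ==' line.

Traverse from the root:
N0 x:[6,42] y:[28,122/3] z:[104/3,49] -> hit [104/3,122/3], descend [9, 39]
  N9 x:[6,41] y:[28,122/3] z:[41,49] -> miss, prune
  N39 x:[7,42] y:[85/3,122/3] z:[104/3,127/3] -> hit [104/3,122/3], descend [2, 40]
    N2 x:[7,37] y:[85/3,107/3] z:[104/3,127/3] -> hit [104/3,107/3], descend [3, 10]
      N3 x:[7,16] y:[30,107/3] z:[112/3,115/3] -> miss, prune
      N10 x:[17,37] y:[85/3,104/3] z:[104/3,127/3] -> hit [104/3,104/3], descend [26, 35]
        N26 x:[17,37] y:[85/3,91/3] z:[104/3,122/3] -> miss, prune
        N35 x:[29,30] y:[33,104/3] z:[121/3,127/3] -> miss, prune
    N40 x:[21,42] y:[34,122/3] z:[36,40] -> hit [36,40], descend [12, 22]
      N12 x:[38,42] y:[36,122/3] z:[36,40] -> hit [38,40], descend [8, 30]
        N8 x:[38,40] y:[36,109/3] z:[36,109/3] -> miss, prune
        N30 x:[39,42] y:[113/3,122/3] z:[110/3,40] -> hit [39,40], descend [13, 38]
          N13 x:[39,42] y:[113/3,118/3] z:[110/3,37] -> miss, prune
          N38 x:[40,42] y:[118/3,122/3] z:[115/3,40] -> hit [40,40] leaf, test {P4@t=40}
      N22 x:[21,36] y:[34,38] z:[110/3,119/3] -> miss, prune

Summary -> nodes [0, 9, 39, 2, 3, 10, 26, 35, 40, 12, 8, 30, 13, 38, 22]; box-tests=15; leaf-entries=1; first=P4

== RESULT ==
15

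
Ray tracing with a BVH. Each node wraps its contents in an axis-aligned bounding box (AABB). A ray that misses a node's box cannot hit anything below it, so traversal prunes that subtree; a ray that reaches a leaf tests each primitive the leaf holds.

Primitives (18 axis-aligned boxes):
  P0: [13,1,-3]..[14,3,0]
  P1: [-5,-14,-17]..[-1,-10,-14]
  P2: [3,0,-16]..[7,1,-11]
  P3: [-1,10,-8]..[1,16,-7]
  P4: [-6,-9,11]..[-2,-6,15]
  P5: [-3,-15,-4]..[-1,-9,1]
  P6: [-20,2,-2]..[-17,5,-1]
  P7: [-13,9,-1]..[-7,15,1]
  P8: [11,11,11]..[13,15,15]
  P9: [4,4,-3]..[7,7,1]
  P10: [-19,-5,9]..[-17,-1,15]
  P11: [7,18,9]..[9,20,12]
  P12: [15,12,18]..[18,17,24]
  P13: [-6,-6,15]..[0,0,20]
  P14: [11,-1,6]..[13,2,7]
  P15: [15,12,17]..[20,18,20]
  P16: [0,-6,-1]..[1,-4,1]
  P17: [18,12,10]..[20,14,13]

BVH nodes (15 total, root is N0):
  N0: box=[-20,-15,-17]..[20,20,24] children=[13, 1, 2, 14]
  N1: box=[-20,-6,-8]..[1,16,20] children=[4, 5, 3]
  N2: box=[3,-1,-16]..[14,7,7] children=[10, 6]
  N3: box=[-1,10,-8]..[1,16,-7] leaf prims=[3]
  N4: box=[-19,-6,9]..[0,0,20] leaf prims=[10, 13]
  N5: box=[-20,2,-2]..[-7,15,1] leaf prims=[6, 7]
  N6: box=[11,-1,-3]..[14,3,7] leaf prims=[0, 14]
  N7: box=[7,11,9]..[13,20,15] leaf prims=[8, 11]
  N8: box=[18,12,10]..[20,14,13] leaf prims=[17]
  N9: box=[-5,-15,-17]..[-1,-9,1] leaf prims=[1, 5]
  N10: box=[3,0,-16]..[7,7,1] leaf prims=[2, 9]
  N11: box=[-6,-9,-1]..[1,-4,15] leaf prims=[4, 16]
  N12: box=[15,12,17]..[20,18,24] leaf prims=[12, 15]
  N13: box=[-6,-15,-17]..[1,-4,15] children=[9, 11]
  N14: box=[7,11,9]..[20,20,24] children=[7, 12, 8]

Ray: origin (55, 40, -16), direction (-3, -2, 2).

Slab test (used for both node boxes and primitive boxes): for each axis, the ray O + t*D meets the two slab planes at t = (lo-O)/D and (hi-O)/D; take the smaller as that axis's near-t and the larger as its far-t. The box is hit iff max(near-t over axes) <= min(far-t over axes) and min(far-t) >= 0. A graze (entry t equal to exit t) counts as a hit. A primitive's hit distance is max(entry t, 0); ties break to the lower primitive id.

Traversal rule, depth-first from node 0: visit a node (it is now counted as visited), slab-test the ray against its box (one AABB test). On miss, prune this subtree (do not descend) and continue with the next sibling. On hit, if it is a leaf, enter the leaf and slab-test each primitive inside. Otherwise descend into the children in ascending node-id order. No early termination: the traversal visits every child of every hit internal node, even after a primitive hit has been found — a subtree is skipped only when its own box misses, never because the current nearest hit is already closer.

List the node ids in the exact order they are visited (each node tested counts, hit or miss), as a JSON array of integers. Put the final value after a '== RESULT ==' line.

Trace the traversal:
N0 x:[35/3,25] y:[10,55/2] z:[-1/2,20] -> hit [35/3,20], descend [1, 2, 13, 14]
  N1 x:[18,25] y:[12,23] z:[4,18] -> hit [18,18], descend [3, 4, 5]
    N3 x:[18,56/3] y:[12,15] z:[4,9/2] -> miss, prune
    N4 x:[55/3,74/3] y:[20,23] z:[25/2,18] -> miss, prune
    N5 x:[62/3,25] y:[25/2,19] z:[7,17/2] -> miss, prune
  N2 x:[41/3,52/3] y:[33/2,41/2] z:[0,23/2] -> miss, prune
  N13 x:[18,61/3] y:[22,55/2] z:[-1/2,31/2] -> miss, prune
  N14 x:[35/3,16] y:[10,29/2] z:[25/2,20] -> hit [25/2,29/2], descend [7, 8, 12]
    N7 x:[14,16] y:[10,29/2] z:[25/2,31/2] -> hit [14,29/2] leaf, test {P8@t=14, P11(miss)}
    N8 x:[35/3,37/3] y:[13,14] z:[13,29/2] -> miss, prune
    N12 x:[35/3,40/3] y:[11,14] z:[33/2,20] -> miss, prune

order=[0, 1, 3, 4, 5, 2, 13, 14, 7, 8, 12]  |boxes|=11  |leaves|=1  hit=P8

== RESULT ==
[0, 1, 3, 4, 5, 2, 13, 14, 7, 8, 12]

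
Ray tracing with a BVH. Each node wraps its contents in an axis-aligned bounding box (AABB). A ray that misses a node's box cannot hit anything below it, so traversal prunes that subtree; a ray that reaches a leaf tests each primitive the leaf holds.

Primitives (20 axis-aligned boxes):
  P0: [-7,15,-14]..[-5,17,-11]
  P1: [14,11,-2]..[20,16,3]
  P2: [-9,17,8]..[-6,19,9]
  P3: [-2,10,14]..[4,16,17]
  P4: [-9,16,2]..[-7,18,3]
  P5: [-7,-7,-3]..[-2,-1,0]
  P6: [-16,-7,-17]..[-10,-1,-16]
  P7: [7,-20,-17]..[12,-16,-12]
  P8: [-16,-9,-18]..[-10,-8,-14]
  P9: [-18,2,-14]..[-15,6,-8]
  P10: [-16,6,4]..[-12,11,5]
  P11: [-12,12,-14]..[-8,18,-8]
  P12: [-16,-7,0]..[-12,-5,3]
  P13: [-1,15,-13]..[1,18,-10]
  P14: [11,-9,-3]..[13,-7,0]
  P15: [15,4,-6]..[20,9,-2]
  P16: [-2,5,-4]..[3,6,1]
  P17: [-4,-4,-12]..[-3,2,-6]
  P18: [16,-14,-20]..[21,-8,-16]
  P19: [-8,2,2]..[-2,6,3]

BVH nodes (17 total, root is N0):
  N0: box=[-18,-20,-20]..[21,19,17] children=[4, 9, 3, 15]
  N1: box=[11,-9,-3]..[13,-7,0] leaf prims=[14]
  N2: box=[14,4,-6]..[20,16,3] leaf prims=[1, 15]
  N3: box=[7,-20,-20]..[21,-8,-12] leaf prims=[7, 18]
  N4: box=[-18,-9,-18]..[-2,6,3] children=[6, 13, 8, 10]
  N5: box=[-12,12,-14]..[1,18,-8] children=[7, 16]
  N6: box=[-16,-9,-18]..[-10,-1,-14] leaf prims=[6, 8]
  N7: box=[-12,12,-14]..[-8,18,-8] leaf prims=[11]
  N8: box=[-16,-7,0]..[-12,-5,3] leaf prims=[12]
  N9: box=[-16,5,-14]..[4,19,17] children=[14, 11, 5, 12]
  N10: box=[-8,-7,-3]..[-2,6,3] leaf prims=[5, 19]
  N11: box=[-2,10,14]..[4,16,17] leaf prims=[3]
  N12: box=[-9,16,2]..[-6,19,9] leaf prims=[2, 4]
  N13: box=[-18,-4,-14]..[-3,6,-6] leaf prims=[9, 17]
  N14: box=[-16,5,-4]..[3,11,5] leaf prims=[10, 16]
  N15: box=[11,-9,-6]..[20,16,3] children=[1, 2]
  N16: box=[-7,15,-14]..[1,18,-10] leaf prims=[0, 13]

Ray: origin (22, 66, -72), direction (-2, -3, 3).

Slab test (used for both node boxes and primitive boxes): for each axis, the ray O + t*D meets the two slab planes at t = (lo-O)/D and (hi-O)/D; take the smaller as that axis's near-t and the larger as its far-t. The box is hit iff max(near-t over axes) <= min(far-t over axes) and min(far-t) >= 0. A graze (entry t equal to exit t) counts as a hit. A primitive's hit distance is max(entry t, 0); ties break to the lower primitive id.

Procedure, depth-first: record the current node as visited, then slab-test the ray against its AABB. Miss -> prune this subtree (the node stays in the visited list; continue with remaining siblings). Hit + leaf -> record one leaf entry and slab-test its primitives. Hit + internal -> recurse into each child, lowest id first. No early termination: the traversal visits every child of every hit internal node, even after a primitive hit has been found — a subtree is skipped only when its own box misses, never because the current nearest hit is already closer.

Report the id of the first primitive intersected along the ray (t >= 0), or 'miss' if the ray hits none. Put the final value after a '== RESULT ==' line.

Trace the traversal:
N0 x:[1/2,20] y:[47/3,86/3] z:[52/3,89/3] -> hit [52/3,20], descend [3, 4, 9, 15]
  N3 x:[1/2,15/2] y:[74/3,86/3] z:[52/3,20] -> miss, prune
  N4 x:[12,20] y:[20,25] z:[18,25] -> hit [20,20], descend [6, 8, 10, 13]
    N6 x:[16,19] y:[67/3,25] z:[18,58/3] -> miss, prune
    N8 x:[17,19] y:[71/3,73/3] z:[24,25] -> miss, prune
    N10 x:[12,15] y:[20,73/3] z:[23,25] -> miss, prune
    N13 x:[25/2,20] y:[20,70/3] z:[58/3,22] -> hit [20,20] leaf, test {P9@t=20, P17(miss)}
  N9 x:[9,19] y:[47/3,61/3] z:[58/3,89/3] -> miss, prune
  N15 x:[1,11/2] y:[50/3,25] z:[22,25] -> miss, prune

Summary -> nodes [0, 3, 4, 6, 8, 10, 13, 9, 15]; box-tests=9; leaf-entries=1; first=P9

== RESULT ==
9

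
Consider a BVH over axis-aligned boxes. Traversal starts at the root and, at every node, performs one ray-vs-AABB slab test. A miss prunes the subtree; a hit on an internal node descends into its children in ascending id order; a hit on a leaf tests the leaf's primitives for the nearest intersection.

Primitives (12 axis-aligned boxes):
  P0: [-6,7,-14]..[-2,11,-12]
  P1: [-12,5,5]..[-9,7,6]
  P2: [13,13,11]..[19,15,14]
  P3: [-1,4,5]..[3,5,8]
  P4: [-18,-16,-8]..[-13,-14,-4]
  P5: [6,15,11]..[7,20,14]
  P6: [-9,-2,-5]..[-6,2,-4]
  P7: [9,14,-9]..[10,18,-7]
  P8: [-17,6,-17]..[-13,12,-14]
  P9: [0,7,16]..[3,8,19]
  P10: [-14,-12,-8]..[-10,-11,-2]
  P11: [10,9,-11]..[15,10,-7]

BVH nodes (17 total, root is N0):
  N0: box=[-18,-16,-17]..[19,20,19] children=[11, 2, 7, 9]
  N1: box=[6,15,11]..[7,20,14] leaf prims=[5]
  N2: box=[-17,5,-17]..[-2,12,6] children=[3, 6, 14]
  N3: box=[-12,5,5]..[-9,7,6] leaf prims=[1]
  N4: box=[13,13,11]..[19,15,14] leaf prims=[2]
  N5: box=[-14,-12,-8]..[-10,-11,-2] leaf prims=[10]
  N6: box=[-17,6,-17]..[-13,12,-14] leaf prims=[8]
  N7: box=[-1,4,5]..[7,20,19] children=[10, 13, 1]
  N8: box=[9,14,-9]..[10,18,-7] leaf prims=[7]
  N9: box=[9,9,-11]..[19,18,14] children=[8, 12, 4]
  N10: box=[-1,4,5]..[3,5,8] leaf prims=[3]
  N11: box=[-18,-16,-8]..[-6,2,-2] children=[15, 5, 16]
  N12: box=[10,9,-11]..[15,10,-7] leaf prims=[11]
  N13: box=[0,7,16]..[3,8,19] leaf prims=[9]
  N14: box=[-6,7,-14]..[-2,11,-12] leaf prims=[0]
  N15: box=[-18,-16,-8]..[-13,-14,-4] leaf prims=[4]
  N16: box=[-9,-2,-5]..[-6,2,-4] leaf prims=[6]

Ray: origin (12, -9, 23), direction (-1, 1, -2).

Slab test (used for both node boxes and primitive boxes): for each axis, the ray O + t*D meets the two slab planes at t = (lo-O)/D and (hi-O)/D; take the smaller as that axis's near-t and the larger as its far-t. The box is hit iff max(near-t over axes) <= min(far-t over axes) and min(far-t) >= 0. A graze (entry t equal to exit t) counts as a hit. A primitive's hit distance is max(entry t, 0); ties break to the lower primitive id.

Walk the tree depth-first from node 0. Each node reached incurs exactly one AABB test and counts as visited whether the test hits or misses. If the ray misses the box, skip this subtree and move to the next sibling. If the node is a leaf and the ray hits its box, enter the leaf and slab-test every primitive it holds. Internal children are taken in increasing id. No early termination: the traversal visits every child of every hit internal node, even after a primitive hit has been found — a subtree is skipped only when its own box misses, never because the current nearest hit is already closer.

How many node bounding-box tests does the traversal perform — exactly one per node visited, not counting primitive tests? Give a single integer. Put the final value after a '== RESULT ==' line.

Traverse from the root:
N0 x:[-7,30] y:[-7,29] z:[2,20] -> hit [2,20], descend [2, 7, 9, 11]
  N2 x:[14,29] y:[14,21] z:[17/2,20] -> hit [14,20], descend [3, 6, 14]
    N3 x:[21,24] y:[14,16] z:[17/2,9] -> miss, prune
    N6 x:[25,29] y:[15,21] z:[37/2,20] -> miss, prune
    N14 x:[14,18] y:[16,20] z:[35/2,37/2] -> hit [35/2,18] leaf, test {P0@t=35/2}
  N7 x:[5,13] y:[13,29] z:[2,9] -> miss, prune
  N9 x:[-7,3] y:[18,27] z:[9/2,17] -> miss, prune
  N11 x:[18,30] y:[-7,11] z:[25/2,31/2] -> miss, prune

Summary -> nodes [0, 2, 3, 6, 14, 7, 9, 11]; box-tests=8; leaf-entries=1; first=P0

== RESULT ==
8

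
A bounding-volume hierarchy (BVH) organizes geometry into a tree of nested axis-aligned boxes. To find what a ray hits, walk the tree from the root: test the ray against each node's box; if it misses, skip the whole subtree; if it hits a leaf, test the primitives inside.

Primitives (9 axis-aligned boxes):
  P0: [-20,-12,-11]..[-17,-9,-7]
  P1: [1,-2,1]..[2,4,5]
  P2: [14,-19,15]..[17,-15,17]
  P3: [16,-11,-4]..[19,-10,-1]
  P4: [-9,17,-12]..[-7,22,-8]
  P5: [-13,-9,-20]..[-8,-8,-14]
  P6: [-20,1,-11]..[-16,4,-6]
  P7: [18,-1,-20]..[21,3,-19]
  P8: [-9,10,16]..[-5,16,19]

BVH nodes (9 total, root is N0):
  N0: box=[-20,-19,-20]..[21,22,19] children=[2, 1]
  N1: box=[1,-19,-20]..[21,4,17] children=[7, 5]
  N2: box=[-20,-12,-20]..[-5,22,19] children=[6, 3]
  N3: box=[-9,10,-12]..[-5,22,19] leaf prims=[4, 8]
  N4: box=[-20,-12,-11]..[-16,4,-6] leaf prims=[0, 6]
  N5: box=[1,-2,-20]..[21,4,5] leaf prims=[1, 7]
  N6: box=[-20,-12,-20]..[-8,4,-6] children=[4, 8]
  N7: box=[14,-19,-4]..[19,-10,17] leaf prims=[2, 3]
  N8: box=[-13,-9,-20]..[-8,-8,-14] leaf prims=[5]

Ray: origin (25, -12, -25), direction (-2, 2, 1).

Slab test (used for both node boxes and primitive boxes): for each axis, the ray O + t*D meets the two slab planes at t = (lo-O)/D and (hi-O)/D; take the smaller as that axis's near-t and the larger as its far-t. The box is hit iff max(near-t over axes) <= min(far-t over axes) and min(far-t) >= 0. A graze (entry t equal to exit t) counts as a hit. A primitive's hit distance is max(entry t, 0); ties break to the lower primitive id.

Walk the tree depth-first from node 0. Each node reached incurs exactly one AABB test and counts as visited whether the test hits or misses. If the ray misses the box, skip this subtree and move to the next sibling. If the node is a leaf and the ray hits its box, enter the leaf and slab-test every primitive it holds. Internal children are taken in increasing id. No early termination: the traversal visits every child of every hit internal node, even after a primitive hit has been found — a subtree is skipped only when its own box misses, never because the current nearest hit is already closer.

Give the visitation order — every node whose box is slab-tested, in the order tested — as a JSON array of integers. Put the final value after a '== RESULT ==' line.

Walk:
N0 x:[2,45/2] y:[-7/2,17] z:[5,44] -> hit [5,17], descend [1, 2]
  N1 x:[2,12] y:[-7/2,8] z:[5,42] -> hit [5,8], descend [5, 7]
    N5 x:[2,12] y:[5,8] z:[5,30] -> hit [5,8] leaf, test {P1(miss), P7(miss)}
    N7 x:[3,11/2] y:[-7/2,1] z:[21,42] -> miss, prune
  N2 x:[15,45/2] y:[0,17] z:[5,44] -> hit [15,17], descend [3, 6]
    N3 x:[15,17] y:[11,17] z:[13,44] -> hit [15,17] leaf, test {P4@t=16, P8(miss)}
    N6 x:[33/2,45/2] y:[0,8] z:[5,19] -> miss, prune

Visited [0, 1, 5, 7, 2, 3, 6]. Tests: 7 box, 2 leaf. Nearest: P4.

== RESULT ==
[0, 1, 5, 7, 2, 3, 6]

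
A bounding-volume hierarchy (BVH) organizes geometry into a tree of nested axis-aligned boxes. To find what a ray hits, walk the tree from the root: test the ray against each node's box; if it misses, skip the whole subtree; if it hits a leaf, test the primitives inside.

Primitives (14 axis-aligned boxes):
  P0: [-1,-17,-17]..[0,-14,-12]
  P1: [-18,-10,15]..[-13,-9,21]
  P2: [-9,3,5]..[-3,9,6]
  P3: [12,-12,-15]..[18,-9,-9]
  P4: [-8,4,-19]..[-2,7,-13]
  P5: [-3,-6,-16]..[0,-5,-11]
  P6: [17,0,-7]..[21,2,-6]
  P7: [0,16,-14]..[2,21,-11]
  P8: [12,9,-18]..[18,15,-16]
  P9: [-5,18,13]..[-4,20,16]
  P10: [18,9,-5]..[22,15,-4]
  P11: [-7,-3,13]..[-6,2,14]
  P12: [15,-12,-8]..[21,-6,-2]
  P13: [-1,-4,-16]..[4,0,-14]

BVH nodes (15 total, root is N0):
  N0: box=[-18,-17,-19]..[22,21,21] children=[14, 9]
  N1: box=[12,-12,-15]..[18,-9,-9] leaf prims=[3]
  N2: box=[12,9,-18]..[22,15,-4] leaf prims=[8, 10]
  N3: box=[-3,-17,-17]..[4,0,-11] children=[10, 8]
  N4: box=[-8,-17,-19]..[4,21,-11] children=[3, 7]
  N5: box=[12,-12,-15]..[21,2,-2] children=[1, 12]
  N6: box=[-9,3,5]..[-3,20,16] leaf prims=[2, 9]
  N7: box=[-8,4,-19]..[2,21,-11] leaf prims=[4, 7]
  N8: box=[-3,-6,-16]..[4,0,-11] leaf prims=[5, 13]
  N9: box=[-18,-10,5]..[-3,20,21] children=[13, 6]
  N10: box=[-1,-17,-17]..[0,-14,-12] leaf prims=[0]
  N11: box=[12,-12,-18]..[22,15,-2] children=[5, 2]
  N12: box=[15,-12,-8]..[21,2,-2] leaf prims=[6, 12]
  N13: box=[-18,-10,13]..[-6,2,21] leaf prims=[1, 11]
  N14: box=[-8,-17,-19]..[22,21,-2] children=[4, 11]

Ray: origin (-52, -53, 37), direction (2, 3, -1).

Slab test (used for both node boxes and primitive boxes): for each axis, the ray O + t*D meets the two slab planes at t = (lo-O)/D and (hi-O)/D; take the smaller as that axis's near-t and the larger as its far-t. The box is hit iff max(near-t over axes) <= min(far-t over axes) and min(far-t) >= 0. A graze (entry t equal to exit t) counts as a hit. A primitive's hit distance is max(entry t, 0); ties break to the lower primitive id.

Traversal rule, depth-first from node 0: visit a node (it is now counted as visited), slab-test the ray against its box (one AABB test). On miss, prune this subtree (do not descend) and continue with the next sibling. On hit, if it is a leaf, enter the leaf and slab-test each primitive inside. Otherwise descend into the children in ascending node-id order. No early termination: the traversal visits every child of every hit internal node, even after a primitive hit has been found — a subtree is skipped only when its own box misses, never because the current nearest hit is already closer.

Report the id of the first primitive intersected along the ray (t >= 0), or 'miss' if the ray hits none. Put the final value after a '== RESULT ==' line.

Trace the traversal:
N0 x:[17,37] y:[12,74/3] z:[16,56] -> hit [17,74/3], descend [9, 14]
  N9 x:[17,49/2] y:[43/3,73/3] z:[16,32] -> hit [17,73/3], descend [6, 13]
    N6 x:[43/2,49/2] y:[56/3,73/3] z:[21,32] -> hit [43/2,73/3] leaf, test {P2(miss), P9@t=71/3}
    N13 x:[17,23] y:[43/3,55/3] z:[16,24] -> hit [17,55/3] leaf, test {P1(miss), P11(miss)}
  N14 x:[22,37] y:[12,74/3] z:[39,56] -> miss, prune

Visited [0, 9, 6, 13, 14]. Tests: 5 box, 2 leaf. Nearest: P9.

== RESULT ==
9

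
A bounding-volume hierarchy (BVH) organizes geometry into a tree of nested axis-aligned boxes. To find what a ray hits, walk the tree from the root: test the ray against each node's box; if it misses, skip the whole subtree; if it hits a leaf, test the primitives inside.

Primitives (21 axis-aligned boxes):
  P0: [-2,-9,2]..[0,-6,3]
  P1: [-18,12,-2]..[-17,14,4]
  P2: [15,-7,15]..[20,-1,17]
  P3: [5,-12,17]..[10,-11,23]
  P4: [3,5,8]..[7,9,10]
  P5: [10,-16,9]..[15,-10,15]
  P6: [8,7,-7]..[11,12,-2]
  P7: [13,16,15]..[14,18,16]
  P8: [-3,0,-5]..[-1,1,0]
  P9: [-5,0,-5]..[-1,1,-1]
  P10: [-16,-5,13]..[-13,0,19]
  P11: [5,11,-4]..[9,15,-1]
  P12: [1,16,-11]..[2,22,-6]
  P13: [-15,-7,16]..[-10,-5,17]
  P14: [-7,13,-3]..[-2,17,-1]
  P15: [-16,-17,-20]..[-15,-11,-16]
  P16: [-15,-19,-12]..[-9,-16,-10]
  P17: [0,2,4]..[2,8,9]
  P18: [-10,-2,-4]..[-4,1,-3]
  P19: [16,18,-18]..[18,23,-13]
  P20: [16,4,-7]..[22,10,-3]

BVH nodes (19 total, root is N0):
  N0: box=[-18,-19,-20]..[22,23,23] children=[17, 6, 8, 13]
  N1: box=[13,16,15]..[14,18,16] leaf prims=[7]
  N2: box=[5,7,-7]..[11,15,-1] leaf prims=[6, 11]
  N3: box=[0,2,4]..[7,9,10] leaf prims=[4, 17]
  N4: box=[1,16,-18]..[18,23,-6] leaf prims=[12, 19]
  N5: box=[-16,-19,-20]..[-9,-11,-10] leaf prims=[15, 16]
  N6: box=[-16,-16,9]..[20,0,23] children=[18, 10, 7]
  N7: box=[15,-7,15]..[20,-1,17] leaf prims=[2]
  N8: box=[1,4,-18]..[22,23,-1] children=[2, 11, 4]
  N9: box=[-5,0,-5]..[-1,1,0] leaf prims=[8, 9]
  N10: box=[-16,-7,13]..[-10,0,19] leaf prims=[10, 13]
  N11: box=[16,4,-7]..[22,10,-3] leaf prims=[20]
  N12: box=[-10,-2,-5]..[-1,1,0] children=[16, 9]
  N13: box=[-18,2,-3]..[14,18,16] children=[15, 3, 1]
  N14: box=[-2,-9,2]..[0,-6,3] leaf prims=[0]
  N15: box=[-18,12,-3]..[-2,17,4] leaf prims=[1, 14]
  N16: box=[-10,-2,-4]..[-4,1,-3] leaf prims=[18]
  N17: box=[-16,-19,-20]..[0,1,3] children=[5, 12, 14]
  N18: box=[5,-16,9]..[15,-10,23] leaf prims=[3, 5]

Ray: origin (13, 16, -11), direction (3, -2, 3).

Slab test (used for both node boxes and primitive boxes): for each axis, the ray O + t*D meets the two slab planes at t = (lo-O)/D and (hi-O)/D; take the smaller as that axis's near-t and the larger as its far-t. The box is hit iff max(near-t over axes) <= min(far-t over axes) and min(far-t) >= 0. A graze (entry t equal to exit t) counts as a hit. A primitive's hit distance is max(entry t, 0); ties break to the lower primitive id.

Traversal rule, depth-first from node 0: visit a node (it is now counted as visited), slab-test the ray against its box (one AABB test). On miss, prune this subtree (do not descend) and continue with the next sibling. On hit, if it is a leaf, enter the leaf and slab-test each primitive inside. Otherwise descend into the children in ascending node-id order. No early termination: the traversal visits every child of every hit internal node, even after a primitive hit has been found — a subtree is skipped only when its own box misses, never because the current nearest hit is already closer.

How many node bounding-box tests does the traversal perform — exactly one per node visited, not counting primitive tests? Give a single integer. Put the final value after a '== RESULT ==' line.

Traverse from the root:
N0 x:[-31/3,3] y:[-7/2,35/2] z:[-3,34/3] -> hit [-3,3], descend [6, 8, 13, 17]
  N6 x:[-29/3,7/3] y:[8,16] z:[20/3,34/3] -> miss, prune
  N8 x:[-4,3] y:[-7/2,6] z:[-7/3,10/3] -> hit [-7/3,3], descend [2, 4, 11]
    N2 x:[-8/3,-2/3] y:[1/2,9/2] z:[4/3,10/3] -> miss, prune
    N4 x:[-4,5/3] y:[-7/2,0] z:[-7/3,5/3] -> hit [-7/3,0] leaf, test {P12(miss), P19(miss)}
    N11 x:[1,3] y:[3,6] z:[4/3,8/3] -> miss, prune
  N13 x:[-31/3,1/3] y:[-1,7] z:[8/3,9] -> miss, prune
  N17 x:[-29/3,-13/3] y:[15/2,35/2] z:[-3,14/3] -> miss, prune

Summary -> nodes [0, 6, 8, 2, 4, 11, 13, 17]; box-tests=8; leaf-entries=1; first=miss

== RESULT ==
8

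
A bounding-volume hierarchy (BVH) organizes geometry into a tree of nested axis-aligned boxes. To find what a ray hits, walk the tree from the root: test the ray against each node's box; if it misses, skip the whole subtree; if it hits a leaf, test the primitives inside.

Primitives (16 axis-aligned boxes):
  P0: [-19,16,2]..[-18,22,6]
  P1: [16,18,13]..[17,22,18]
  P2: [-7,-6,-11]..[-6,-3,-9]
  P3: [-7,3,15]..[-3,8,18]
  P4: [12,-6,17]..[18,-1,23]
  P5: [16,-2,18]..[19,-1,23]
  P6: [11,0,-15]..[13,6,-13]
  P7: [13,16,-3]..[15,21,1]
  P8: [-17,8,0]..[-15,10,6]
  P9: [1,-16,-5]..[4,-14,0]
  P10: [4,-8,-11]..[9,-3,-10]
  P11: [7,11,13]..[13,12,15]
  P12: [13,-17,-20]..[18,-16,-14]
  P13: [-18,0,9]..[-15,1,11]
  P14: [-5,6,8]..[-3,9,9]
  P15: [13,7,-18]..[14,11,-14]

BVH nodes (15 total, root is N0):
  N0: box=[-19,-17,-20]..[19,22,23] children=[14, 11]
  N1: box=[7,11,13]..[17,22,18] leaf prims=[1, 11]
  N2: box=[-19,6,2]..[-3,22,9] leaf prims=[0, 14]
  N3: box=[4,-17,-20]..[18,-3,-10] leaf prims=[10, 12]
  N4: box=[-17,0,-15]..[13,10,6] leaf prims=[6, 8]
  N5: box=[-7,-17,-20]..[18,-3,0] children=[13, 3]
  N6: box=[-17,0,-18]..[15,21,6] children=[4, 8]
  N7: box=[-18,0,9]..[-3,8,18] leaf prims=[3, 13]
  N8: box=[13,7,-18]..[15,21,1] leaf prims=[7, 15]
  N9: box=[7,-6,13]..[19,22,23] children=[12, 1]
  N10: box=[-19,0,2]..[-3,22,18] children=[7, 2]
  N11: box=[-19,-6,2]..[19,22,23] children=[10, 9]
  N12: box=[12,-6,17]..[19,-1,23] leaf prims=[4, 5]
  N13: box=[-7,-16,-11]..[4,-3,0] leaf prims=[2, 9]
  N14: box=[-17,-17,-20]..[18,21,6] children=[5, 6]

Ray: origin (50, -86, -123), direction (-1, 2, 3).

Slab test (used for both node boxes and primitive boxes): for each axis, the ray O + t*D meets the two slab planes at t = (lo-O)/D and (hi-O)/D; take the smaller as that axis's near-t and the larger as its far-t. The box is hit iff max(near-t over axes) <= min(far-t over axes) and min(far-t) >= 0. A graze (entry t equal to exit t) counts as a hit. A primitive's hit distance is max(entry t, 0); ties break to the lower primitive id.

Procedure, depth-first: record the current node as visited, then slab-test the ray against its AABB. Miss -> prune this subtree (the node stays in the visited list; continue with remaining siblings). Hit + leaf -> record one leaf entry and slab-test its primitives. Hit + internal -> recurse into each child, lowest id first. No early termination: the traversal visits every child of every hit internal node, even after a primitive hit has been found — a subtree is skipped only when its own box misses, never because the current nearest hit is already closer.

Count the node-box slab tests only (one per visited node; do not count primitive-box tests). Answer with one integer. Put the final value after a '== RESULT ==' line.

Trace the traversal:
N0 x:[31,69] y:[69/2,54] z:[103/3,146/3] -> hit [69/2,146/3], descend [11, 14]
  N11 x:[31,69] y:[40,54] z:[125/3,146/3] -> hit [125/3,146/3], descend [9, 10]
    N9 x:[31,43] y:[40,54] z:[136/3,146/3] -> miss, prune
    N10 x:[53,69] y:[43,54] z:[125/3,47] -> miss, prune
  N14 x:[32,67] y:[69/2,107/2] z:[103/3,43] -> hit [69/2,43], descend [5, 6]
    N5 x:[32,57] y:[69/2,83/2] z:[103/3,41] -> hit [69/2,41], descend [3, 13]
      N3 x:[32,46] y:[69/2,83/2] z:[103/3,113/3] -> hit [69/2,113/3] leaf, test {P10(miss), P12@t=69/2}
      N13 x:[46,57] y:[35,83/2] z:[112/3,41] -> miss, prune
    N6 x:[35,67] y:[43,107/2] z:[35,43] -> hit [43,43], descend [4, 8]
      N4 x:[37,67] y:[43,48] z:[36,43] -> hit [43,43] leaf, test {P6(miss), P8(miss)}
      N8 x:[35,37] y:[93/2,107/2] z:[35,124/3] -> miss, prune

Summary -> nodes [0, 11, 9, 10, 14, 5, 3, 13, 6, 4, 8]; box-tests=11; leaf-entries=2; first=P12

== RESULT ==
11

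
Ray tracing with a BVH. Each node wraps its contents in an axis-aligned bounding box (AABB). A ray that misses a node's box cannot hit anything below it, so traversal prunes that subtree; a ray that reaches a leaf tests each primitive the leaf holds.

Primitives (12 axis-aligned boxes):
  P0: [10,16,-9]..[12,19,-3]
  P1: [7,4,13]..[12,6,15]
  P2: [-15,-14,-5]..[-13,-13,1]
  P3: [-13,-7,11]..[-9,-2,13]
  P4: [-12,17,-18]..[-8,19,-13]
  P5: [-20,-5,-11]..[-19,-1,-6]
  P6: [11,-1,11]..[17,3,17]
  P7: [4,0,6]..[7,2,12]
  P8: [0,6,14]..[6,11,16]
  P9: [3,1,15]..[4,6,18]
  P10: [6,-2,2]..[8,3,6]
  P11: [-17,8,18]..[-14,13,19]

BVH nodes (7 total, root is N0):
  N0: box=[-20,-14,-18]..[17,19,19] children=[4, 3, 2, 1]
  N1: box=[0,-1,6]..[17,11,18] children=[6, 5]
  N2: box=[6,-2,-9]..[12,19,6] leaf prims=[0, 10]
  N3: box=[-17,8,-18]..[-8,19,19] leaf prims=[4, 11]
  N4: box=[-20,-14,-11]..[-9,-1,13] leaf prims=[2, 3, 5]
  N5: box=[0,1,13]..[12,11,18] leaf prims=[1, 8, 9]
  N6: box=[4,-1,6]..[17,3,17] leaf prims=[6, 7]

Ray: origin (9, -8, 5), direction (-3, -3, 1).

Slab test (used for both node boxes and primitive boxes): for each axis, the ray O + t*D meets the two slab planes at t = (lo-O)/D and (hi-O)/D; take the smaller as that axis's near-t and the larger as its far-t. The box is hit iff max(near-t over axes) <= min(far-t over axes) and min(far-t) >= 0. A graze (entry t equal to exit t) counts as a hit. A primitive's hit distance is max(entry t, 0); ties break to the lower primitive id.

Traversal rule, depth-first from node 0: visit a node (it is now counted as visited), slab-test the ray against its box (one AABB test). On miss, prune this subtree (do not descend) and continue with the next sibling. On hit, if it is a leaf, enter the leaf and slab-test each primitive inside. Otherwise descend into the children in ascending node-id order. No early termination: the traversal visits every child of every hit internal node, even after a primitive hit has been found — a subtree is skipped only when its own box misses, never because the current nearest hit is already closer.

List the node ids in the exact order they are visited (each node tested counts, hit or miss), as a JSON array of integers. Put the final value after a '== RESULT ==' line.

Trace the traversal:
N0 x:[-8/3,29/3] y:[-9,2] z:[-23,14] -> hit [-8/3,2], descend [1, 2, 3, 4]
  N1 x:[-8/3,3] y:[-19/3,-7/3] z:[1,13] -> miss, prune
  N2 x:[-1,1] y:[-9,-2] z:[-14,1] -> miss, prune
  N3 x:[17/3,26/3] y:[-9,-16/3] z:[-23,14] -> miss, prune
  N4 x:[6,29/3] y:[-7/3,2] z:[-16,8] -> miss, prune

5 AABB tests over nodes [0, 1, 2, 3, 4]; 0 leaves entered; closest miss.

== RESULT ==
[0, 1, 2, 3, 4]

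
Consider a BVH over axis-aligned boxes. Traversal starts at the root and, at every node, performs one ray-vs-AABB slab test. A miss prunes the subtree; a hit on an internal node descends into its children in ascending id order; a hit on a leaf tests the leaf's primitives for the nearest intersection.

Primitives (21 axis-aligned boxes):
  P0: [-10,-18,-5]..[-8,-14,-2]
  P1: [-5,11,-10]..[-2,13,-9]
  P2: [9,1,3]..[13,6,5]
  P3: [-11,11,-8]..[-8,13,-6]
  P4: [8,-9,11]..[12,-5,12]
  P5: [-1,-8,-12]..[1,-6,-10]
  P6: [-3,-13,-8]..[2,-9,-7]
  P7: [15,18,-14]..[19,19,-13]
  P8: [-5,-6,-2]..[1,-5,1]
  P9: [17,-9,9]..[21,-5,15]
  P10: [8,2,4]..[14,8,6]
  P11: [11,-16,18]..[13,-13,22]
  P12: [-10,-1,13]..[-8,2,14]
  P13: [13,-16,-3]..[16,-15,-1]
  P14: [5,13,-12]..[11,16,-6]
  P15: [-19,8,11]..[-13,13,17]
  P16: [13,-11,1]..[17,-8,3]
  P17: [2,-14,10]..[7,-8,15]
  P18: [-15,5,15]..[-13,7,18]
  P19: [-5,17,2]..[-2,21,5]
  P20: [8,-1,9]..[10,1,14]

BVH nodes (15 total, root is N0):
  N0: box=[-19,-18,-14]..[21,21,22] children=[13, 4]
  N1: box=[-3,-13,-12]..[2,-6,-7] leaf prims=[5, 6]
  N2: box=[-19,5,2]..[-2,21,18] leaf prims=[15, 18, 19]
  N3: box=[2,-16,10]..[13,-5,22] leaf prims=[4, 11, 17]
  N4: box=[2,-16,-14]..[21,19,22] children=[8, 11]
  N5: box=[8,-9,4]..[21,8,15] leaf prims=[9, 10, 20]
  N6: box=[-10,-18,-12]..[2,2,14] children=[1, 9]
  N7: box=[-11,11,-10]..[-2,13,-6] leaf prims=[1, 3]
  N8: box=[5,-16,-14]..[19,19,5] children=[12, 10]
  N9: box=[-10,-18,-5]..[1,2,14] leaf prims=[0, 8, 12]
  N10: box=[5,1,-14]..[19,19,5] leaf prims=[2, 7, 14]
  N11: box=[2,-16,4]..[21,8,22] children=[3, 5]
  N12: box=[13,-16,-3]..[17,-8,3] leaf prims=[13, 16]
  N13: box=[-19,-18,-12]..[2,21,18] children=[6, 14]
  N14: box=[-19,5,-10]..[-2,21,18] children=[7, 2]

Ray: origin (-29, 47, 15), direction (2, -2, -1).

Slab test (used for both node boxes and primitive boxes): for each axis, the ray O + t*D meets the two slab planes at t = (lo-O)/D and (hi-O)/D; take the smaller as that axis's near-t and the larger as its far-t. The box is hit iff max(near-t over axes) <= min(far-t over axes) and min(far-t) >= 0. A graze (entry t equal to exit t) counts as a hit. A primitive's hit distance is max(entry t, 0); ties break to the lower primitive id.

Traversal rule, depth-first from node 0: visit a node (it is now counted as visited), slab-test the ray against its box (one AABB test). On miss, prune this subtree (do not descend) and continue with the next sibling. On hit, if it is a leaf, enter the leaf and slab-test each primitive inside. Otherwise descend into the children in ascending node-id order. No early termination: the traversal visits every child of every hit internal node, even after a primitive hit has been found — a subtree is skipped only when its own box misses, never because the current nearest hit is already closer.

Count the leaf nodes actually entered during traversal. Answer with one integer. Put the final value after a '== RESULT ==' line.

Trace the traversal:
N0 x:[5,25] y:[13,65/2] z:[-7,29] -> hit [13,25], descend [4, 13]
  N4 x:[31/2,25] y:[14,63/2] z:[-7,29] -> hit [31/2,25], descend [8, 11]
    N8 x:[17,24] y:[14,63/2] z:[10,29] -> hit [17,24], descend [10, 12]
      N10 x:[17,24] y:[14,23] z:[10,29] -> hit [17,23] leaf, test {P2(miss), P7(miss), P14(miss)}
      N12 x:[21,23] y:[55/2,63/2] z:[12,18] -> miss, prune
    N11 x:[31/2,25] y:[39/2,63/2] z:[-7,11] -> miss, prune
  N13 x:[5,31/2] y:[13,65/2] z:[-3,27] -> hit [13,31/2], descend [6, 14]
    N6 x:[19/2,31/2] y:[45/2,65/2] z:[1,27] -> miss, prune
    N14 x:[5,27/2] y:[13,21] z:[-3,25] -> hit [13,27/2], descend [2, 7]
      N2 x:[5,27/2] y:[13,21] z:[-3,13] -> hit [13,13] leaf, test {P15(miss), P18(miss), P19@t=13}
      N7 x:[9,27/2] y:[17,18] z:[21,25] -> miss, prune

order=[0, 4, 8, 10, 12, 11, 13, 6, 14, 2, 7]  |boxes|=11  |leaves|=2  hit=P19

== RESULT ==
2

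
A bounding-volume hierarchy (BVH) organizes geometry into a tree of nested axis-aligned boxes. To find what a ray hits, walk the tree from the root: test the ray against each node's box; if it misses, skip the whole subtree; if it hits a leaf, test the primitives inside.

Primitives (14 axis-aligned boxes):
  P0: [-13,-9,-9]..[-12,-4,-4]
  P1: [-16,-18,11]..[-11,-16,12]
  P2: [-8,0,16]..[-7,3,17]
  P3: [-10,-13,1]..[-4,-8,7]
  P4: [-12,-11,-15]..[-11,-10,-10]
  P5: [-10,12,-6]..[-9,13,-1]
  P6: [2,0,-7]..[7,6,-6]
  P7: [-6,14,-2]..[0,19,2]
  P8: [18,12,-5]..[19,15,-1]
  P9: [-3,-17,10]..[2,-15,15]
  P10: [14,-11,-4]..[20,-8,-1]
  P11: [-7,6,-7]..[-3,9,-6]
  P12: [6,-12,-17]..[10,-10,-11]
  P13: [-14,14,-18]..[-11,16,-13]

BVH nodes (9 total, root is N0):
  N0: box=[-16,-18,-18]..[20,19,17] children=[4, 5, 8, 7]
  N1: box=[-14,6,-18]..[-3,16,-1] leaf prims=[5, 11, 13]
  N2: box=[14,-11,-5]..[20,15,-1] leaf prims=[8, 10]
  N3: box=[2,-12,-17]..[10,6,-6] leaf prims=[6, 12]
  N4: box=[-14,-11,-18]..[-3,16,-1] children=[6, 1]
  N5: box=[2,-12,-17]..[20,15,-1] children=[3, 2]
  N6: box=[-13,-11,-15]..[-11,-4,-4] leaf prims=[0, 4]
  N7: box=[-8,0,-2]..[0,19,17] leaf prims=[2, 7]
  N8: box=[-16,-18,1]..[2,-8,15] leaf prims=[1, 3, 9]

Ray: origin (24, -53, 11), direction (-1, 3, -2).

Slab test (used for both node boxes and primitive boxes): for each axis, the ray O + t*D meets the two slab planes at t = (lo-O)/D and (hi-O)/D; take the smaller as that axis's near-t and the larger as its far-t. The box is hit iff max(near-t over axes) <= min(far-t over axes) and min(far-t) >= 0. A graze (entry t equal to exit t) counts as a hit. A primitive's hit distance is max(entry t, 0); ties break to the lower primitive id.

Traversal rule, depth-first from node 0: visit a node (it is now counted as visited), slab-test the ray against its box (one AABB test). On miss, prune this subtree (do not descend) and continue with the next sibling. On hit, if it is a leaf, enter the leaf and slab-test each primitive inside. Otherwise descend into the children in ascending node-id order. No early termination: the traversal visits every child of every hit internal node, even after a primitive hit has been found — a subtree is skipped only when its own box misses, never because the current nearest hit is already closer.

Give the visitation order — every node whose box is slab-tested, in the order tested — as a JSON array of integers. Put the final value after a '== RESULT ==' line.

Trace the traversal:
N0 x:[4,40] y:[35/3,24] z:[-3,29/2] -> hit [35/3,29/2], descend [4, 5, 7, 8]
  N4 x:[27,38] y:[14,23] z:[6,29/2] -> miss, prune
  N5 x:[4,22] y:[41/3,68/3] z:[6,14] -> hit [41/3,14], descend [2, 3]
    N2 x:[4,10] y:[14,68/3] z:[6,8] -> miss, prune
    N3 x:[14,22] y:[41/3,59/3] z:[17/2,14] -> hit [14,14] leaf, test {P6(miss), P12@t=14}
  N7 x:[24,32] y:[53/3,24] z:[-3,13/2] -> miss, prune
  N8 x:[22,40] y:[35/3,15] z:[-2,5] -> miss, prune

Summary -> nodes [0, 4, 5, 2, 3, 7, 8]; box-tests=7; leaf-entries=1; first=P12

== RESULT ==
[0, 4, 5, 2, 3, 7, 8]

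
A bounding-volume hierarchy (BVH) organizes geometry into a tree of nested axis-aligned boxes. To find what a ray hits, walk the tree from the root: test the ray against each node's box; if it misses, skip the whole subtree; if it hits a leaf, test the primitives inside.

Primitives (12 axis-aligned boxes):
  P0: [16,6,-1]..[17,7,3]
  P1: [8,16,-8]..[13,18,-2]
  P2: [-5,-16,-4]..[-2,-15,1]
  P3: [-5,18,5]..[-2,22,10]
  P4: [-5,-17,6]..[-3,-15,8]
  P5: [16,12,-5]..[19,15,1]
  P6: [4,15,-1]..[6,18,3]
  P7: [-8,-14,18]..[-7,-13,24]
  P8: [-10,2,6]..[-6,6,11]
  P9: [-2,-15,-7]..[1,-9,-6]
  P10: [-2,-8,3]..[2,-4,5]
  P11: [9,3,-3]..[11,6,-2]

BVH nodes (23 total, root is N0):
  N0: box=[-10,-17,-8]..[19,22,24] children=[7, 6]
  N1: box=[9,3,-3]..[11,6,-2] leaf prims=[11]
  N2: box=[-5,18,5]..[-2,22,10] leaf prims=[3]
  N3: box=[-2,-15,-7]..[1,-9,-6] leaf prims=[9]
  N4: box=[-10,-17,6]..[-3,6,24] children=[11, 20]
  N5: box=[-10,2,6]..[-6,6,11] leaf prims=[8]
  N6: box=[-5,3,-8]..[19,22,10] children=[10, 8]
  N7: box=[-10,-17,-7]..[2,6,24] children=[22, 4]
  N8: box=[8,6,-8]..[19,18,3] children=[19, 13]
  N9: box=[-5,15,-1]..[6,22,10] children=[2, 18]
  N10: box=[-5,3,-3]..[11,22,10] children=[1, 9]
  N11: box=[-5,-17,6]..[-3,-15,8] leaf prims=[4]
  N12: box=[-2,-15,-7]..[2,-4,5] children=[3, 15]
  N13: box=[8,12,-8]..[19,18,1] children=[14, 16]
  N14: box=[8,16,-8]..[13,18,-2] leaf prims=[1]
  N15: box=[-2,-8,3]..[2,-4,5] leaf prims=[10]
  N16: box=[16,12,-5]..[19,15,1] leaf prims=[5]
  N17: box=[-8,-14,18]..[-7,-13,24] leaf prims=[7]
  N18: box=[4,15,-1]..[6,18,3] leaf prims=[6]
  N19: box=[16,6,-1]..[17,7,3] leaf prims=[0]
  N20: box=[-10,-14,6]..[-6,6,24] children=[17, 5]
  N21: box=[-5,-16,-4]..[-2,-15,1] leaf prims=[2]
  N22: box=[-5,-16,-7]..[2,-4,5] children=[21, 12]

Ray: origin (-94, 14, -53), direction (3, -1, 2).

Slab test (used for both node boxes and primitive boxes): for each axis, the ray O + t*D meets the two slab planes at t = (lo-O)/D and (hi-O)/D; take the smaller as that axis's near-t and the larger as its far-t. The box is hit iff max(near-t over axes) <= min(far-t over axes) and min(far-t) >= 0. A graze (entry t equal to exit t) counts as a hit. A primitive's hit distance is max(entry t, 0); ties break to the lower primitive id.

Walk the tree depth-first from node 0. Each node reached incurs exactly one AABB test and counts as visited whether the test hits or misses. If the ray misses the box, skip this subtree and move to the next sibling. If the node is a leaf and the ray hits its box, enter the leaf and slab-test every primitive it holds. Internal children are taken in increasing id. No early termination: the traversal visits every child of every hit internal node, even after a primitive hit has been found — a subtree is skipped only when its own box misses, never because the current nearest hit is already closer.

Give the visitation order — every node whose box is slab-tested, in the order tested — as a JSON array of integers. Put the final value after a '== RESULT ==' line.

Trace the traversal:
N0 x:[28,113/3] y:[-8,31] z:[45/2,77/2] -> hit [28,31], descend [6, 7]
  N6 x:[89/3,113/3] y:[-8,11] z:[45/2,63/2] -> miss, prune
  N7 x:[28,32] y:[8,31] z:[23,77/2] -> hit [28,31], descend [4, 22]
    N4 x:[28,91/3] y:[8,31] z:[59/2,77/2] -> hit [59/2,91/3], descend [11, 20]
      N11 x:[89/3,91/3] y:[29,31] z:[59/2,61/2] -> hit [89/3,91/3] leaf, test {P4@t=89/3}
      N20 x:[28,88/3] y:[8,28] z:[59/2,77/2] -> miss, prune
    N22 x:[89/3,32] y:[18,30] z:[23,29] -> miss, prune

Summary -> nodes [0, 6, 7, 4, 11, 20, 22]; box-tests=7; leaf-entries=1; first=P4

== RESULT ==
[0, 6, 7, 4, 11, 20, 22]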